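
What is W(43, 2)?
W(43, 2) = 43 + 1 = 44

A 2-term AP is any pair of integers, so a monochromatic 2-AP exists iff some colour is used at least twice. With 43 colours, the colouring i ↦ i on {1, ..., 43} uses each colour once, avoiding any monochromatic pair, so W(43, 2) > 43. For {1, ..., 44}, pigeonhole forces two integers of the same colour, which form a monochromatic 2-AP. Hence W(43, 2) = 44.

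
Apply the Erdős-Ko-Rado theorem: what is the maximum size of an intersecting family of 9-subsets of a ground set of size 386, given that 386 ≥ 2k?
max |F| = C(385, 8) = 11126873468707920

The Erdős-Ko-Rado theorem states: for n ≥ 2k, an intersecting family of k-subsets of an n-element set has size at most C(n − 1, k − 1), with equality for 'star' families {A ⊆ [n] : |A| = k, i ∈ A} (fix an element i). For n = 386, k = 9: C(385, 8) = 11126873468707920.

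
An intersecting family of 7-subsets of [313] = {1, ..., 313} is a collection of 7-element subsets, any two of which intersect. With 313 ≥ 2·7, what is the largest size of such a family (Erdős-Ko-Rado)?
max |F| = C(312, 6) = 1220651676244

The Erdős-Ko-Rado theorem states: for n ≥ 2k, an intersecting family of k-subsets of an n-element set has size at most C(n − 1, k − 1), with equality for 'star' families {A ⊆ [n] : |A| = k, i ∈ A} (fix an element i). For n = 313, k = 7: C(312, 6) = 1220651676244.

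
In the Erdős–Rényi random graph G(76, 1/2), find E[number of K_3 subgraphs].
E[# K_3] = C(76, 3) · (1/2)^C(3, 2) = 70300 / 2^3 = 17575/2 = 8787.5

For each 3-subset S of vertices (there are C(76, 3) = 70300 such S), let X_S = 1 if S induces a K_3 (all C(3, 2) = 3 edges present). Then P(X_S = 1) = (1/2)^3 = 1/8. By linearity of expectation, E[# K_3] = C(76, 3) · (1/2)^3 = 70300 / 8 = 17575/2 = 8787.5.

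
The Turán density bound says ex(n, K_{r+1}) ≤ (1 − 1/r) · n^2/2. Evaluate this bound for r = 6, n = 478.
Turán density bound = (5/6) · 478^2/2 = 285605/3 ≈ 95201.6667

Turán's theorem: ex(n, K_{r+1}) is achieved by the complete r-partite Turán graph T(n, r) with parts as balanced as possible, and is at most (1 − 1/r) · n^2/2. For r = 6, n = 478: the density bound is (5/6) · 228484/2 = 285605/3 ≈ 95201.6667. The integer-valued extremum is e(T(478, 6)) = 95201, which is strictly less than the density bound 285605/3 since 6 ∤ 478 (the parts of T(478, 6) cannot all be equal).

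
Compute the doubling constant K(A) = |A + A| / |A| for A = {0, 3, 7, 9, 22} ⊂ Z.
K = |A + A| / |A| = 15/5 = 3

Enumerate A + A = {a + b : a, b ∈ A}. With |A| = 5, there are |A|^2 = 25 ordered sum pairs; collecting distinct values, A + A = {0, 3, 6, 7, 9, 10, 12, 14, 16, 18, 22, 25, 29, 31, 44}, so |A + A| = 15. Thus K = 15/5 = 3. For comparison, the minimum possible |A + A| over all 5-element sets is 2·5 − 1 = 9 (so min K = 9/5), attained only by arithmetic progressions.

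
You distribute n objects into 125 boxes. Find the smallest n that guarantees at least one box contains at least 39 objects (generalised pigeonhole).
n = (39 − 1)·125 + 1 = 4751

By the generalised pigeonhole principle, to guarantee some box contains ≥ r objects we need more than (r − 1) · k objects total. Threshold: n = (r − 1) · k + 1. With r = 39 and k = 125: n = 38 · 125 + 1 = 4750 + 1 = 4751. For n = 4750 = 38 · 125, we can put exactly 38 objects in every box, avoiding 39 in any single one — so 4751 is tight.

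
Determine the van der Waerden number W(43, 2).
W(43, 2) = 43 + 1 = 44

A 2-term AP is any pair of integers, so a monochromatic 2-AP exists iff some colour is used at least twice. With 43 colours, the colouring i ↦ i on {1, ..., 43} uses each colour once, avoiding any monochromatic pair, so W(43, 2) > 43. For {1, ..., 44}, pigeonhole forces two integers of the same colour, which form a monochromatic 2-AP. Hence W(43, 2) = 44.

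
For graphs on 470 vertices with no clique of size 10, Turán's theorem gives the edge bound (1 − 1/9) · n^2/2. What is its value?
Turán density bound = (8/9) · 470^2/2 = 883600/9 ≈ 98177.7778

Turán's theorem: ex(n, K_{r+1}) is achieved by the complete r-partite Turán graph T(n, r) with parts as balanced as possible, and is at most (1 − 1/r) · n^2/2. For r = 9, n = 470: the density bound is (8/9) · 220900/2 = 883600/9 ≈ 98177.7778. The integer-valued extremum is e(T(470, 9)) = 98177, which is strictly less than the density bound 883600/9 since 9 ∤ 470 (the parts of T(470, 9) cannot all be equal).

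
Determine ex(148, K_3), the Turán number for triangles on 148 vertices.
ex(148, K_3) = ⌊148^2/4⌋ = 5476

Mantel (1907): a triangle-free graph on n vertices has at most ⌊n^2/4⌋ edges, with equality for the complete bipartite graph K_{⌊n/2⌋, ⌈n/2⌉}. For n = 148: ⌊148^2/4⌋ = ⌊21904/4⌋ = 5476. The extremal graph is K_{74, 74}, which has 74·74 = 5476 edges.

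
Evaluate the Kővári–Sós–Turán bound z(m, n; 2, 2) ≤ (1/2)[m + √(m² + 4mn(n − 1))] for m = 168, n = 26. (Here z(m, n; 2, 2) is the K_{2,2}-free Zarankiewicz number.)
z(168, 26; 2, 2) ≤ (1/2)[168 + √(168² + 4·168·26·25)] = (1/2)[168 + √465024] = 424.9633

Kővári–Sós–Turán: let r_1, ..., r_168 be the row sums and z = Σ r_i the total number of 1s. Each pair of columns can share at most one row with both entries 1 (else a 2×2 all-ones block appears), so Σ_i C(r_i, 2) ≤ C(26, 2) = 325. By convexity Σ_i C(r_i, 2) ≥ 168·C(z/168, 2) = z(z − 168)/(2·168), giving z² − 168z − 168·26·25 ≤ 0 and hence z ≤ (1/2)[168 + √(28224 + 4·109200)] = (1/2)[168 + √465024] ≈ (1/2)(168 + 681.9267) = 424.9633.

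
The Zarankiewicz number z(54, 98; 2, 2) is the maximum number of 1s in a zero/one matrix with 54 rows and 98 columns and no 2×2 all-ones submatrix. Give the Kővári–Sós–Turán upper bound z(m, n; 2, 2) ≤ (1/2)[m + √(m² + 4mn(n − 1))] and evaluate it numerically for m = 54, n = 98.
z(54, 98; 2, 2) ≤ (1/2)[54 + √(54² + 4·54·98·97)] = (1/2)[54 + √2056212] = 743.9749

Kővári–Sós–Turán: let r_1, ..., r_54 be the row sums and z = Σ r_i the total number of 1s. Each pair of columns can share at most one row with both entries 1 (else a 2×2 all-ones block appears), so Σ_i C(r_i, 2) ≤ C(98, 2) = 4753. By convexity Σ_i C(r_i, 2) ≥ 54·C(z/54, 2) = z(z − 54)/(2·54), giving z² − 54z − 54·98·97 ≤ 0 and hence z ≤ (1/2)[54 + √(2916 + 4·513324)] = (1/2)[54 + √2056212] ≈ (1/2)(54 + 1433.9498) = 743.9749.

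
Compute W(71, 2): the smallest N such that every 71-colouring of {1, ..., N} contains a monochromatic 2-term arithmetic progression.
W(71, 2) = 71 + 1 = 72

A 2-term AP is any pair of integers, so a monochromatic 2-AP exists iff some colour is used at least twice. With 71 colours, the colouring i ↦ i on {1, ..., 71} uses each colour once, avoiding any monochromatic pair, so W(71, 2) > 71. For {1, ..., 72}, pigeonhole forces two integers of the same colour, which form a monochromatic 2-AP. Hence W(71, 2) = 72.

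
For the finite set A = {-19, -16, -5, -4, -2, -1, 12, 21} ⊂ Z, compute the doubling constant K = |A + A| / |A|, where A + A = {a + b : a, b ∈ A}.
K = |A + A| / |A| = 31/8

Enumerate A + A = {a + b : a, b ∈ A}. With |A| = 8, there are |A|^2 = 64 ordered sum pairs; collecting distinct values, A + A = {-38, -35, -32, -24, -23, -21, -20, -18, -17, -10, -9, -8, -7, -6, -5, -4, -3, -2, 2, 5, 7, 8, 10, 11, 16, 17, 19, 20, 24, 33, 42}, so |A + A| = 31. Thus K = 31/8. For comparison, the minimum possible |A + A| over all 8-element sets is 2·8 − 1 = 15 (so min K = 15/8), attained only by arithmetic progressions.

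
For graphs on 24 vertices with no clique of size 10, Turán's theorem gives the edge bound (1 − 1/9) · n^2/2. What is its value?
Turán density bound = (8/9) · 24^2/2 = 256

Turán's theorem: ex(n, K_{r+1}) is achieved by the complete r-partite Turán graph T(n, r) with parts as balanced as possible, and is at most (1 − 1/r) · n^2/2. For r = 9, n = 24: the density bound is (8/9) · 576/2 = 256. The integer-valued extremum is e(T(24, 9)) = 255, which is strictly less than the density bound 256 since 9 ∤ 24 (the parts of T(24, 9) cannot all be equal).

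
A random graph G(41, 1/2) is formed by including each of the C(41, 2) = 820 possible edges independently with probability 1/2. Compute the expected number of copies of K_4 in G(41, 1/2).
E[# K_4] = C(41, 4) · (1/2)^C(4, 2) = 101270 / 2^6 = 50635/32 = 1582.34375

For each 4-subset S of vertices (there are C(41, 4) = 101270 such S), let X_S = 1 if S induces a K_4 (all C(4, 2) = 6 edges present). Then P(X_S = 1) = (1/2)^6 = 1/64. By linearity of expectation, E[# K_4] = C(41, 4) · (1/2)^6 = 101270 / 64 = 50635/32 = 1582.34375.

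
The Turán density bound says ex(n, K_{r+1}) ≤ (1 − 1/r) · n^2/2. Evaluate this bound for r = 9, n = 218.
Turán density bound = (8/9) · 218^2/2 = 190096/9 ≈ 21121.7778

Turán's theorem: ex(n, K_{r+1}) is achieved by the complete r-partite Turán graph T(n, r) with parts as balanced as possible, and is at most (1 − 1/r) · n^2/2. For r = 9, n = 218: the density bound is (8/9) · 47524/2 = 190096/9 ≈ 21121.7778. The integer-valued extremum is e(T(218, 9)) = 21121, which is strictly less than the density bound 190096/9 since 9 ∤ 218 (the parts of T(218, 9) cannot all be equal).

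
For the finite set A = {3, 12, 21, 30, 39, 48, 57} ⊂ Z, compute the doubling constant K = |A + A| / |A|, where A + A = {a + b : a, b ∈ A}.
K = |A + A| / |A| = 13/7

Enumerate A + A = {a + b : a, b ∈ A}. With |A| = 7, there are |A|^2 = 49 ordered sum pairs; collecting distinct values, A + A = {6, 15, 24, 33, 42, 51, 60, 69, 78, 87, 96, 105, 114}, so |A + A| = 13. Thus K = 13/7. Here |A + A| = 2|A| − 1 = 13, the minimum possible — so K = 13/7 is minimal, which holds iff A is an arithmetic progression.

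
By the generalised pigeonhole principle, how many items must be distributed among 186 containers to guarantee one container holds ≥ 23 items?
n = (23 − 1)·186 + 1 = 4093

By the generalised pigeonhole principle, to guarantee some box contains ≥ r objects we need more than (r − 1) · k objects total. Threshold: n = (r − 1) · k + 1. With r = 23 and k = 186: n = 22 · 186 + 1 = 4092 + 1 = 4093. For n = 4092 = 22 · 186, we can put exactly 22 objects in every box, avoiding 23 in any single one — so 4093 is tight.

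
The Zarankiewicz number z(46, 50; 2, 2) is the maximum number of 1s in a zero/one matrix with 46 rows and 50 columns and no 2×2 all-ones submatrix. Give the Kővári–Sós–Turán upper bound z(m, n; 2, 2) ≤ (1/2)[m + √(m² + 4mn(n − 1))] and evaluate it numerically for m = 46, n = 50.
z(46, 50; 2, 2) ≤ (1/2)[46 + √(46² + 4·46·50·49)] = (1/2)[46 + √452916] = 359.4952

Kővári–Sós–Turán: let r_1, ..., r_46 be the row sums and z = Σ r_i the total number of 1s. Each pair of columns can share at most one row with both entries 1 (else a 2×2 all-ones block appears), so Σ_i C(r_i, 2) ≤ C(50, 2) = 1225. By convexity Σ_i C(r_i, 2) ≥ 46·C(z/46, 2) = z(z − 46)/(2·46), giving z² − 46z − 46·50·49 ≤ 0 and hence z ≤ (1/2)[46 + √(2116 + 4·112700)] = (1/2)[46 + √452916] ≈ (1/2)(46 + 672.9903) = 359.4952.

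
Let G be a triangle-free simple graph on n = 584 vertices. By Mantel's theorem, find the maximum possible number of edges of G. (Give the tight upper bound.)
ex(584, K_3) = ⌊584^2/4⌋ = 85264

Mantel (1907): a triangle-free graph on n vertices has at most ⌊n^2/4⌋ edges, with equality for the complete bipartite graph K_{⌊n/2⌋, ⌈n/2⌉}. For n = 584: ⌊584^2/4⌋ = ⌊341056/4⌋ = 85264. The extremal graph is K_{292, 292}, which has 292·292 = 85264 edges.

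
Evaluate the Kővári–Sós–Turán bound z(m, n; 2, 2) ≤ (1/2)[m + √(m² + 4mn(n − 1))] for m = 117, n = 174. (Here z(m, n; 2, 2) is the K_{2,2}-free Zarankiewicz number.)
z(117, 174; 2, 2) ≤ (1/2)[117 + √(117² + 4·117·174·173)] = (1/2)[117 + √14101425] = 1936.0932

Kővári–Sós–Turán: let r_1, ..., r_117 be the row sums and z = Σ r_i the total number of 1s. Each pair of columns can share at most one row with both entries 1 (else a 2×2 all-ones block appears), so Σ_i C(r_i, 2) ≤ C(174, 2) = 15051. By convexity Σ_i C(r_i, 2) ≥ 117·C(z/117, 2) = z(z − 117)/(2·117), giving z² − 117z − 117·174·173 ≤ 0 and hence z ≤ (1/2)[117 + √(13689 + 4·3521934)] = (1/2)[117 + √14101425] ≈ (1/2)(117 + 3755.1864) = 1936.0932.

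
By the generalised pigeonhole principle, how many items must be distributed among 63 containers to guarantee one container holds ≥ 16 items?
n = (16 − 1)·63 + 1 = 946

By the generalised pigeonhole principle, to guarantee some box contains ≥ r objects we need more than (r − 1) · k objects total. Threshold: n = (r − 1) · k + 1. With r = 16 and k = 63: n = 15 · 63 + 1 = 945 + 1 = 946. For n = 945 = 15 · 63, we can put exactly 15 objects in every box, avoiding 16 in any single one — so 946 is tight.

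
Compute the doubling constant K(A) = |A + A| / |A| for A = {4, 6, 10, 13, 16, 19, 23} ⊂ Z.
K = |A + A| / |A| = 22/7

Enumerate A + A = {a + b : a, b ∈ A}. With |A| = 7, there are |A|^2 = 49 ordered sum pairs; collecting distinct values, A + A = {8, 10, 12, 14, 16, 17, 19, 20, 22, 23, 25, 26, 27, 29, 32, 33, 35, 36, 38, 39, 42, 46}, so |A + A| = 22. Thus K = 22/7. For comparison, the minimum possible |A + A| over all 7-element sets is 2·7 − 1 = 13 (so min K = 13/7), attained only by arithmetic progressions.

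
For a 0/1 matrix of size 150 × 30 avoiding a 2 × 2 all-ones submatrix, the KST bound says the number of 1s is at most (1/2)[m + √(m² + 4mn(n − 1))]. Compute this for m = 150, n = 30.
z(150, 30; 2, 2) ≤ (1/2)[150 + √(150² + 4·150·30·29)] = (1/2)[150 + √544500] = 443.9512

Kővári–Sós–Turán: let r_1, ..., r_150 be the row sums and z = Σ r_i the total number of 1s. Each pair of columns can share at most one row with both entries 1 (else a 2×2 all-ones block appears), so Σ_i C(r_i, 2) ≤ C(30, 2) = 435. By convexity Σ_i C(r_i, 2) ≥ 150·C(z/150, 2) = z(z − 150)/(2·150), giving z² − 150z − 150·30·29 ≤ 0 and hence z ≤ (1/2)[150 + √(22500 + 4·130500)] = (1/2)[150 + √544500] ≈ (1/2)(150 + 737.9024) = 443.9512.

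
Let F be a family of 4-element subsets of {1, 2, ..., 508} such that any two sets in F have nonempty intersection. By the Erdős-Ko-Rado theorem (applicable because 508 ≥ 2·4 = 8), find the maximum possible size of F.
max |F| = C(507, 3) = 21592285

The Erdős-Ko-Rado theorem states: for n ≥ 2k, an intersecting family of k-subsets of an n-element set has size at most C(n − 1, k − 1), with equality for 'star' families {A ⊆ [n] : |A| = k, i ∈ A} (fix an element i). For n = 508, k = 4: C(507, 3) = 21592285.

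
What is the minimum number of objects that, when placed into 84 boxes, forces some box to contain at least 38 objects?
n = (38 − 1)·84 + 1 = 3109

By the generalised pigeonhole principle, to guarantee some box contains ≥ r objects we need more than (r − 1) · k objects total. Threshold: n = (r − 1) · k + 1. With r = 38 and k = 84: n = 37 · 84 + 1 = 3108 + 1 = 3109. For n = 3108 = 37 · 84, we can put exactly 37 objects in every box, avoiding 38 in any single one — so 3109 is tight.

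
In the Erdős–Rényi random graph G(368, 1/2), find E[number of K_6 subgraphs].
E[# K_6] = C(368, 6) · (1/2)^C(6, 2) = 3311031748024 / 2^15 = 413878968503/4096 ≈ 101044670.044678

For each 6-subset S of vertices (there are C(368, 6) = 3311031748024 such S), let X_S = 1 if S induces a K_6 (all C(6, 2) = 15 edges present). Then P(X_S = 1) = (1/2)^15 = 1/32768. By linearity of expectation, E[# K_6] = C(368, 6) · (1/2)^15 = 3311031748024 / 32768 = 413878968503/4096 ≈ 101044670.044678.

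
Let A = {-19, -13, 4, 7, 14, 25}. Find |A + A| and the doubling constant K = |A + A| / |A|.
K = |A + A| / |A| = 21/6 = 7/2

Enumerate A + A = {a + b : a, b ∈ A}. With |A| = 6, there are |A|^2 = 36 ordered sum pairs; collecting distinct values, A + A = {-38, -32, -26, -15, -12, -9, -6, -5, 1, 6, 8, 11, 12, 14, 18, 21, 28, 29, 32, 39, 50}, so |A + A| = 21. Thus K = 21/6 = 7/2. For comparison, the minimum possible |A + A| over all 6-element sets is 2·6 − 1 = 11 (so min K = 11/6), attained only by arithmetic progressions.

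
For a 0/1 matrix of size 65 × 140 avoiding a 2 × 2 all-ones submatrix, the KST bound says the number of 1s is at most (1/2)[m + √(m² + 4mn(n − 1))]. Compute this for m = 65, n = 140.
z(65, 140; 2, 2) ≤ (1/2)[65 + √(65² + 4·65·140·139)] = (1/2)[65 + √5063825] = 1157.6472

Kővári–Sós–Turán: let r_1, ..., r_65 be the row sums and z = Σ r_i the total number of 1s. Each pair of columns can share at most one row with both entries 1 (else a 2×2 all-ones block appears), so Σ_i C(r_i, 2) ≤ C(140, 2) = 9730. By convexity Σ_i C(r_i, 2) ≥ 65·C(z/65, 2) = z(z − 65)/(2·65), giving z² − 65z − 65·140·139 ≤ 0 and hence z ≤ (1/2)[65 + √(4225 + 4·1264900)] = (1/2)[65 + √5063825] ≈ (1/2)(65 + 2250.2944) = 1157.6472.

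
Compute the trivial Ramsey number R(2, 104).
R(2, 104) = 104

R(2, k) = k for all k ≥ 2: in a 2-colouring of K_k, either some edge is red (a red K_2) or all edges are blue (a blue K_k). And K_{103} coloured all-blue has no blue K_104, so R(2, 104) > 103. Hence R(2, 104) = 104.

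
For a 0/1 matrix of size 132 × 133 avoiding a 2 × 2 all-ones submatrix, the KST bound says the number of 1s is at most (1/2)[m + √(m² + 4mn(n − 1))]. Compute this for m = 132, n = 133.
z(132, 133; 2, 2) ≤ (1/2)[132 + √(132² + 4·132·133·132)] = (1/2)[132 + √9286992] = 1589.7283

Kővári–Sós–Turán: let r_1, ..., r_132 be the row sums and z = Σ r_i the total number of 1s. Each pair of columns can share at most one row with both entries 1 (else a 2×2 all-ones block appears), so Σ_i C(r_i, 2) ≤ C(133, 2) = 8778. By convexity Σ_i C(r_i, 2) ≥ 132·C(z/132, 2) = z(z − 132)/(2·132), giving z² − 132z − 132·133·132 ≤ 0 and hence z ≤ (1/2)[132 + √(17424 + 4·2317392)] = (1/2)[132 + √9286992] ≈ (1/2)(132 + 3047.4566) = 1589.7283.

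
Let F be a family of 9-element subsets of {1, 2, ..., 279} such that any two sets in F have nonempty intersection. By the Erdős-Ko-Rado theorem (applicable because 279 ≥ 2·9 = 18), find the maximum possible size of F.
max |F| = C(278, 8) = 799276827593530

The Erdős-Ko-Rado theorem states: for n ≥ 2k, an intersecting family of k-subsets of an n-element set has size at most C(n − 1, k − 1), with equality for 'star' families {A ⊆ [n] : |A| = k, i ∈ A} (fix an element i). For n = 279, k = 9: C(278, 8) = 799276827593530.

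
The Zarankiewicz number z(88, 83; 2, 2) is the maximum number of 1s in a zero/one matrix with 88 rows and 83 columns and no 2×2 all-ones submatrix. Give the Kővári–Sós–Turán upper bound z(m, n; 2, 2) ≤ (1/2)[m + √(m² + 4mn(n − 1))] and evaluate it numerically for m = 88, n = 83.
z(88, 83; 2, 2) ≤ (1/2)[88 + √(88² + 4·88·83·82)] = (1/2)[88 + √2403456] = 819.1542

Kővári–Sós–Turán: let r_1, ..., r_88 be the row sums and z = Σ r_i the total number of 1s. Each pair of columns can share at most one row with both entries 1 (else a 2×2 all-ones block appears), so Σ_i C(r_i, 2) ≤ C(83, 2) = 3403. By convexity Σ_i C(r_i, 2) ≥ 88·C(z/88, 2) = z(z − 88)/(2·88), giving z² − 88z − 88·83·82 ≤ 0 and hence z ≤ (1/2)[88 + √(7744 + 4·598928)] = (1/2)[88 + √2403456] ≈ (1/2)(88 + 1550.3084) = 819.1542.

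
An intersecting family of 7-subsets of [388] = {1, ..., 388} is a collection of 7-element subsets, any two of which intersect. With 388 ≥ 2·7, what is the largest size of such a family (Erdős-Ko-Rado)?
max |F| = C(387, 6) = 4487659153824

The Erdős-Ko-Rado theorem states: for n ≥ 2k, an intersecting family of k-subsets of an n-element set has size at most C(n − 1, k − 1), with equality for 'star' families {A ⊆ [n] : |A| = k, i ∈ A} (fix an element i). For n = 388, k = 7: C(387, 6) = 4487659153824.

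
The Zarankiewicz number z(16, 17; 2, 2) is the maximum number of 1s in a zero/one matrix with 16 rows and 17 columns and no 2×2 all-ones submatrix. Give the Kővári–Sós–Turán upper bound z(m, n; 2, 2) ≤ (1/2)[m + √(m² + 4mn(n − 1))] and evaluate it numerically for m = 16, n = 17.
z(16, 17; 2, 2) ≤ (1/2)[16 + √(16² + 4·16·17·16)] = (1/2)[16 + √17664] = 74.453

Kővári–Sós–Turán: let r_1, ..., r_16 be the row sums and z = Σ r_i the total number of 1s. Each pair of columns can share at most one row with both entries 1 (else a 2×2 all-ones block appears), so Σ_i C(r_i, 2) ≤ C(17, 2) = 136. By convexity Σ_i C(r_i, 2) ≥ 16·C(z/16, 2) = z(z − 16)/(2·16), giving z² − 16z − 16·17·16 ≤ 0 and hence z ≤ (1/2)[16 + √(256 + 4·4352)] = (1/2)[16 + √17664] ≈ (1/2)(16 + 132.906) = 74.453.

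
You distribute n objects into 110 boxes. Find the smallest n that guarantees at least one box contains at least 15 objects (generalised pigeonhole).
n = (15 − 1)·110 + 1 = 1541

By the generalised pigeonhole principle, to guarantee some box contains ≥ r objects we need more than (r − 1) · k objects total. Threshold: n = (r − 1) · k + 1. With r = 15 and k = 110: n = 14 · 110 + 1 = 1540 + 1 = 1541. For n = 1540 = 14 · 110, we can put exactly 14 objects in every box, avoiding 15 in any single one — so 1541 is tight.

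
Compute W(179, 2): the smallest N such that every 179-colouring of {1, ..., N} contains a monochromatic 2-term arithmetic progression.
W(179, 2) = 179 + 1 = 180

A 2-term AP is any pair of integers, so a monochromatic 2-AP exists iff some colour is used at least twice. With 179 colours, the colouring i ↦ i on {1, ..., 179} uses each colour once, avoiding any monochromatic pair, so W(179, 2) > 179. For {1, ..., 180}, pigeonhole forces two integers of the same colour, which form a monochromatic 2-AP. Hence W(179, 2) = 180.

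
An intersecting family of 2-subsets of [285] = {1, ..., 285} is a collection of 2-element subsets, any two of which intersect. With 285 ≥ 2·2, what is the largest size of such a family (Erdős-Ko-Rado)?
max |F| = C(284, 1) = 284

Erdős-Ko-Rado (1961): when n ≥ 2k, max |F| = C(n−1, k−1). The bound is attained by the star {A : i ∈ A} for any fixed i ∈ [n]. Here C(285−1, 2−1) = C(284, 1) = 284.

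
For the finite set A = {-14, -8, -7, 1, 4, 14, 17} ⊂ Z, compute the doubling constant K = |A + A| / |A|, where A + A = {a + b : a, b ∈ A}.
K = |A + A| / |A| = 27/7

Enumerate A + A = {a + b : a, b ∈ A}. With |A| = 7, there are |A|^2 = 49 ordered sum pairs; collecting distinct values, A + A = {-28, -22, -21, -16, -15, -14, -13, -10, -7, -6, -4, -3, 0, 2, 3, 5, 6, 7, 8, 9, 10, 15, 18, 21, 28, 31, 34}, so |A + A| = 27. Thus K = 27/7. For comparison, the minimum possible |A + A| over all 7-element sets is 2·7 − 1 = 13 (so min K = 13/7), attained only by arithmetic progressions.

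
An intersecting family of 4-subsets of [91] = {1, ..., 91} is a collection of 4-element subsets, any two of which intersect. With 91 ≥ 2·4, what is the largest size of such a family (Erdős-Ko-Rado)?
max |F| = C(90, 3) = 117480

The Erdős-Ko-Rado theorem states: for n ≥ 2k, an intersecting family of k-subsets of an n-element set has size at most C(n − 1, k − 1), with equality for 'star' families {A ⊆ [n] : |A| = k, i ∈ A} (fix an element i). For n = 91, k = 4: C(90, 3) = 117480.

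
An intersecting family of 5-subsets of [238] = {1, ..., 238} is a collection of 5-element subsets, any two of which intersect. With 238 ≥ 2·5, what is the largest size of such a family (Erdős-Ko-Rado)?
max |F| = C(237, 4) = 128154195

The Erdős-Ko-Rado theorem states: for n ≥ 2k, an intersecting family of k-subsets of an n-element set has size at most C(n − 1, k − 1), with equality for 'star' families {A ⊆ [n] : |A| = k, i ∈ A} (fix an element i). For n = 238, k = 5: C(237, 4) = 128154195.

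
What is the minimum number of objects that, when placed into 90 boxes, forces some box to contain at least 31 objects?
n = (31 − 1)·90 + 1 = 2701

By the generalised pigeonhole principle, to guarantee some box contains ≥ r objects we need more than (r − 1) · k objects total. Threshold: n = (r − 1) · k + 1. With r = 31 and k = 90: n = 30 · 90 + 1 = 2700 + 1 = 2701. For n = 2700 = 30 · 90, we can put exactly 30 objects in every box, avoiding 31 in any single one — so 2701 is tight.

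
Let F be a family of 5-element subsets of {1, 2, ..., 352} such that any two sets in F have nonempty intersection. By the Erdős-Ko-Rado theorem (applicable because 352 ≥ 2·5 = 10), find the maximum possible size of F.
max |F| = C(351, 4) = 621682425

The Erdős-Ko-Rado theorem states: for n ≥ 2k, an intersecting family of k-subsets of an n-element set has size at most C(n − 1, k − 1), with equality for 'star' families {A ⊆ [n] : |A| = k, i ∈ A} (fix an element i). For n = 352, k = 5: C(351, 4) = 621682425.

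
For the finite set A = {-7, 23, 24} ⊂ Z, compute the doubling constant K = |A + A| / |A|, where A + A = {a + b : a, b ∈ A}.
K = |A + A| / |A| = 6/3 = 2

Enumerate A + A = {a + b : a, b ∈ A}. With |A| = 3, there are |A|^2 = 9 ordered sum pairs; collecting distinct values, A + A = {-14, 16, 17, 46, 47, 48}, so |A + A| = 6. Thus K = 6/3 = 2. For comparison, the minimum possible |A + A| over all 3-element sets is 2·3 − 1 = 5 (so min K = 5/3), attained only by arithmetic progressions.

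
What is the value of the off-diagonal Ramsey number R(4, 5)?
R(4, 5) = 25

Lower bound: an explicit 2-colouring of K_{24} (typically a Paley-type or other structured construction) avoids a red K_4 and a blue K_5, showing R(4, 5) > 24.
Upper bound: the simple Erdős–Szekeres recurrence only gives R(4, 5) ≤ 32; the tight bound R(4, 5) ≤ 25 requires a sharper case analysis (or computer search) of 2-colourings of K_{25}.
Hence R(4, 5) = 25.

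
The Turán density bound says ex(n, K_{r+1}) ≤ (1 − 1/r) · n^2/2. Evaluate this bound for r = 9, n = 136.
Turán density bound = (8/9) · 136^2/2 = 73984/9 ≈ 8220.4444

Turán's theorem: ex(n, K_{r+1}) is achieved by the complete r-partite Turán graph T(n, r) with parts as balanced as possible, and is at most (1 − 1/r) · n^2/2. For r = 9, n = 136: the density bound is (8/9) · 18496/2 = 73984/9 ≈ 8220.4444. The integer-valued extremum is e(T(136, 9)) = 8220, which is strictly less than the density bound 73984/9 since 9 ∤ 136 (the parts of T(136, 9) cannot all be equal).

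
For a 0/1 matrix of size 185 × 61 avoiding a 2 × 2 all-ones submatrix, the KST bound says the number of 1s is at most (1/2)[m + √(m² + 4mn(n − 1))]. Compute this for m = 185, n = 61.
z(185, 61; 2, 2) ≤ (1/2)[185 + √(185² + 4·185·61·60)] = (1/2)[185 + √2742625] = 920.5436

Kővári–Sós–Turán: let r_1, ..., r_185 be the row sums and z = Σ r_i the total number of 1s. Each pair of columns can share at most one row with both entries 1 (else a 2×2 all-ones block appears), so Σ_i C(r_i, 2) ≤ C(61, 2) = 1830. By convexity Σ_i C(r_i, 2) ≥ 185·C(z/185, 2) = z(z − 185)/(2·185), giving z² − 185z − 185·61·60 ≤ 0 and hence z ≤ (1/2)[185 + √(34225 + 4·677100)] = (1/2)[185 + √2742625] ≈ (1/2)(185 + 1656.0873) = 920.5436.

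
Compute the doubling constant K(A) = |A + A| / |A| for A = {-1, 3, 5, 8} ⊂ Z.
K = |A + A| / |A| = 10/4 = 5/2

Enumerate A + A = {a + b : a, b ∈ A}. With |A| = 4, there are |A|^2 = 16 ordered sum pairs; collecting distinct values, A + A = {-2, 2, 4, 6, 7, 8, 10, 11, 13, 16}, so |A + A| = 10. Thus K = 10/4 = 5/2. For comparison, the minimum possible |A + A| over all 4-element sets is 2·4 − 1 = 7 (so min K = 7/4), attained only by arithmetic progressions.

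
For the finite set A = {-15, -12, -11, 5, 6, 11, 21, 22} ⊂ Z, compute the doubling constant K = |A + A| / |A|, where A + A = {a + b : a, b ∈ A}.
K = |A + A| / |A| = 31/8

Enumerate A + A = {a + b : a, b ∈ A}. With |A| = 8, there are |A|^2 = 64 ordered sum pairs; collecting distinct values, A + A = {-30, -27, -26, -24, -23, -22, -10, -9, -7, -6, -5, -4, -1, 0, 6, 7, 9, 10, 11, 12, 16, 17, 22, 26, 27, 28, 32, 33, 42, 43, 44}, so |A + A| = 31. Thus K = 31/8. For comparison, the minimum possible |A + A| over all 8-element sets is 2·8 − 1 = 15 (so min K = 15/8), attained only by arithmetic progressions.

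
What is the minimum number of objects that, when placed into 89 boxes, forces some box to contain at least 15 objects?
n = (15 − 1)·89 + 1 = 1247

By the generalised pigeonhole principle, to guarantee some box contains ≥ r objects we need more than (r − 1) · k objects total. Threshold: n = (r − 1) · k + 1. With r = 15 and k = 89: n = 14 · 89 + 1 = 1246 + 1 = 1247. For n = 1246 = 14 · 89, we can put exactly 14 objects in every box, avoiding 15 in any single one — so 1247 is tight.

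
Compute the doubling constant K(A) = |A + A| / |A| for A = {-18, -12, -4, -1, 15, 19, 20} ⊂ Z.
K = |A + A| / |A| = 28/7 = 4

Enumerate A + A = {a + b : a, b ∈ A}. With |A| = 7, there are |A|^2 = 49 ordered sum pairs; collecting distinct values, A + A = {-36, -30, -24, -22, -19, -16, -13, -8, -5, -3, -2, 1, 2, 3, 7, 8, 11, 14, 15, 16, 18, 19, 30, 34, 35, 38, 39, 40}, so |A + A| = 28. Thus K = 28/7 = 4. For comparison, the minimum possible |A + A| over all 7-element sets is 2·7 − 1 = 13 (so min K = 13/7), attained only by arithmetic progressions.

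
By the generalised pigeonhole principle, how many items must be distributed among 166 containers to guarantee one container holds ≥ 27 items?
n = (27 − 1)·166 + 1 = 4317

By the generalised pigeonhole principle, to guarantee some box contains ≥ r objects we need more than (r − 1) · k objects total. Threshold: n = (r − 1) · k + 1. With r = 27 and k = 166: n = 26 · 166 + 1 = 4316 + 1 = 4317. For n = 4316 = 26 · 166, we can put exactly 26 objects in every box, avoiding 27 in any single one — so 4317 is tight.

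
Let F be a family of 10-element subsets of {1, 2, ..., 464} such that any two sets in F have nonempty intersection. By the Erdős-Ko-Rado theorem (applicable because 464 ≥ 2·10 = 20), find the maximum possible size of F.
max |F| = C(463, 9) = 2491662945612205365

The Erdős-Ko-Rado theorem states: for n ≥ 2k, an intersecting family of k-subsets of an n-element set has size at most C(n − 1, k − 1), with equality for 'star' families {A ⊆ [n] : |A| = k, i ∈ A} (fix an element i). For n = 464, k = 10: C(463, 9) = 2491662945612205365.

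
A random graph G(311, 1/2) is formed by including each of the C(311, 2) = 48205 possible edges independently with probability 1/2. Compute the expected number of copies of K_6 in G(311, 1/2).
E[# K_6] = C(311, 6) · (1/2)^C(6, 2) = 1197177605547 / 2^15 ≈ 36534961.106781

For each 6-subset S of vertices (there are C(311, 6) = 1197177605547 such S), let X_S = 1 if S induces a K_6 (all C(6, 2) = 15 edges present). Then P(X_S = 1) = (1/2)^15 = 1/32768. By linearity of expectation, E[# K_6] = C(311, 6) · (1/2)^15 = 1197177605547 / 32768 ≈ 36534961.106781.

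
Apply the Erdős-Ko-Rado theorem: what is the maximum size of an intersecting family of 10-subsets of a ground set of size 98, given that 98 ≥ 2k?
max |F| = C(97, 9) = 1429144287220

The Erdős-Ko-Rado theorem states: for n ≥ 2k, an intersecting family of k-subsets of an n-element set has size at most C(n − 1, k − 1), with equality for 'star' families {A ⊆ [n] : |A| = k, i ∈ A} (fix an element i). For n = 98, k = 10: C(97, 9) = 1429144287220.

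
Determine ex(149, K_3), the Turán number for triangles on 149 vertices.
ex(149, K_3) = ⌊149^2/4⌋ = 5550

Mantel (1907): a triangle-free graph on n vertices has at most ⌊n^2/4⌋ edges, with equality for the complete bipartite graph K_{⌊n/2⌋, ⌈n/2⌉}. For n = 149: ⌊149^2/4⌋ = ⌊22201/4⌋ = 5550. The extremal graph is K_{74, 75}, which has 74·75 = 5550 edges.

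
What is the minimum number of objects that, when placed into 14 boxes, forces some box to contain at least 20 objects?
n = (20 − 1)·14 + 1 = 267

By the generalised pigeonhole principle, to guarantee some box contains ≥ r objects we need more than (r − 1) · k objects total. Threshold: n = (r − 1) · k + 1. With r = 20 and k = 14: n = 19 · 14 + 1 = 266 + 1 = 267. For n = 266 = 19 · 14, we can put exactly 19 objects in every box, avoiding 20 in any single one — so 267 is tight.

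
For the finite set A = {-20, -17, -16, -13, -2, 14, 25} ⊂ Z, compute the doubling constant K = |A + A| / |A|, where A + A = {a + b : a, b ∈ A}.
K = |A + A| / |A| = 26/7

Enumerate A + A = {a + b : a, b ∈ A}. With |A| = 7, there are |A|^2 = 49 ordered sum pairs; collecting distinct values, A + A = {-40, -37, -36, -34, -33, -32, -30, -29, -26, -22, -19, -18, -15, -6, -4, -3, -2, 1, 5, 8, 9, 12, 23, 28, 39, 50}, so |A + A| = 26. Thus K = 26/7. For comparison, the minimum possible |A + A| over all 7-element sets is 2·7 − 1 = 13 (so min K = 13/7), attained only by arithmetic progressions.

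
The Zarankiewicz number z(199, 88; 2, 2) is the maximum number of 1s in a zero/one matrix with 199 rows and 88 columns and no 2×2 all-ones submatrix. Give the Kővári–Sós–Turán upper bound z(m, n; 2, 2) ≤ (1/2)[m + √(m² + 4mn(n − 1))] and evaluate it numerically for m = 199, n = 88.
z(199, 88; 2, 2) ≤ (1/2)[199 + √(199² + 4·199·88·87)] = (1/2)[199 + √6133777] = 1337.8232

Kővári–Sós–Turán: let r_1, ..., r_199 be the row sums and z = Σ r_i the total number of 1s. Each pair of columns can share at most one row with both entries 1 (else a 2×2 all-ones block appears), so Σ_i C(r_i, 2) ≤ C(88, 2) = 3828. By convexity Σ_i C(r_i, 2) ≥ 199·C(z/199, 2) = z(z − 199)/(2·199), giving z² − 199z − 199·88·87 ≤ 0 and hence z ≤ (1/2)[199 + √(39601 + 4·1523544)] = (1/2)[199 + √6133777] ≈ (1/2)(199 + 2476.6463) = 1337.8232.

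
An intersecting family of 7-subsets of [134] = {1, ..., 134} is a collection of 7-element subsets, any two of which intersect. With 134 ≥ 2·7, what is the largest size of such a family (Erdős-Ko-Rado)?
max |F| = C(133, 6) = 6856577728

The Erdős-Ko-Rado theorem states: for n ≥ 2k, an intersecting family of k-subsets of an n-element set has size at most C(n − 1, k − 1), with equality for 'star' families {A ⊆ [n] : |A| = k, i ∈ A} (fix an element i). For n = 134, k = 7: C(133, 6) = 6856577728.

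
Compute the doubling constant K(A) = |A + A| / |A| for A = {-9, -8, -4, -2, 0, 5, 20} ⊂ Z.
K = |A + A| / |A| = 25/7

Enumerate A + A = {a + b : a, b ∈ A}. With |A| = 7, there are |A|^2 = 49 ordered sum pairs; collecting distinct values, A + A = {-18, -17, -16, -13, -12, -11, -10, -9, -8, -6, -4, -3, -2, 0, 1, 3, 5, 10, 11, 12, 16, 18, 20, 25, 40}, so |A + A| = 25. Thus K = 25/7. For comparison, the minimum possible |A + A| over all 7-element sets is 2·7 − 1 = 13 (so min K = 13/7), attained only by arithmetic progressions.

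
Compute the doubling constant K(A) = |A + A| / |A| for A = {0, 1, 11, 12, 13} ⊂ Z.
K = |A + A| / |A| = 12/5

Enumerate A + A = {a + b : a, b ∈ A}. With |A| = 5, there are |A|^2 = 25 ordered sum pairs; collecting distinct values, A + A = {0, 1, 2, 11, 12, 13, 14, 22, 23, 24, 25, 26}, so |A + A| = 12. Thus K = 12/5. For comparison, the minimum possible |A + A| over all 5-element sets is 2·5 − 1 = 9 (so min K = 9/5), attained only by arithmetic progressions.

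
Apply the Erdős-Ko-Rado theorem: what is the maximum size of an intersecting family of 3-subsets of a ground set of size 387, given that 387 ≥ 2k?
max |F| = C(386, 2) = 74305

Erdős-Ko-Rado (1961): when n ≥ 2k, max |F| = C(n−1, k−1). The bound is attained by the star {A : i ∈ A} for any fixed i ∈ [n]. Here C(387−1, 3−1) = C(386, 2) = 74305.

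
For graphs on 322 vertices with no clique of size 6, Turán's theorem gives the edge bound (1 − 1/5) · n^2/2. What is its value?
Turán density bound = (4/5) · 322^2/2 = 207368/5 ≈ 41473.6

Turán's theorem: ex(n, K_{r+1}) is achieved by the complete r-partite Turán graph T(n, r) with parts as balanced as possible, and is at most (1 − 1/r) · n^2/2. For r = 5, n = 322: the density bound is (4/5) · 103684/2 = 207368/5 ≈ 41473.6. The integer-valued extremum is e(T(322, 5)) = 41473, which is strictly less than the density bound 207368/5 since 5 ∤ 322 (the parts of T(322, 5) cannot all be equal).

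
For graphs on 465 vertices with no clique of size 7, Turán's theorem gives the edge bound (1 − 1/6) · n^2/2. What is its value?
Turán density bound = (5/6) · 465^2/2 = 360375/4 ≈ 90093.75

Turán's theorem: ex(n, K_{r+1}) is achieved by the complete r-partite Turán graph T(n, r) with parts as balanced as possible, and is at most (1 − 1/r) · n^2/2. For r = 6, n = 465: the density bound is (5/6) · 216225/2 = 360375/4 ≈ 90093.75. The integer-valued extremum is e(T(465, 6)) = 90093, which is strictly less than the density bound 360375/4 since 6 ∤ 465 (the parts of T(465, 6) cannot all be equal).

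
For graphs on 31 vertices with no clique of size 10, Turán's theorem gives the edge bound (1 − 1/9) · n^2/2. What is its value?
Turán density bound = (8/9) · 31^2/2 = 3844/9 ≈ 427.1111

Turán's theorem: ex(n, K_{r+1}) is achieved by the complete r-partite Turán graph T(n, r) with parts as balanced as possible, and is at most (1 − 1/r) · n^2/2. For r = 9, n = 31: the density bound is (8/9) · 961/2 = 3844/9 ≈ 427.1111. The integer-valued extremum is e(T(31, 9)) = 426, which is strictly less than the density bound 3844/9 since 9 ∤ 31 (the parts of T(31, 9) cannot all be equal).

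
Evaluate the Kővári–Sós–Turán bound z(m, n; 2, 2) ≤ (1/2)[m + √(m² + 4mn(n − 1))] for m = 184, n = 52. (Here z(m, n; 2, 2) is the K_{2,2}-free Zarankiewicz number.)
z(184, 52; 2, 2) ≤ (1/2)[184 + √(184² + 4·184·52·51)] = (1/2)[184 + √1985728] = 796.5793

Kővári–Sós–Turán: let r_1, ..., r_184 be the row sums and z = Σ r_i the total number of 1s. Each pair of columns can share at most one row with both entries 1 (else a 2×2 all-ones block appears), so Σ_i C(r_i, 2) ≤ C(52, 2) = 1326. By convexity Σ_i C(r_i, 2) ≥ 184·C(z/184, 2) = z(z − 184)/(2·184), giving z² − 184z − 184·52·51 ≤ 0 and hence z ≤ (1/2)[184 + √(33856 + 4·487968)] = (1/2)[184 + √1985728] ≈ (1/2)(184 + 1409.1586) = 796.5793.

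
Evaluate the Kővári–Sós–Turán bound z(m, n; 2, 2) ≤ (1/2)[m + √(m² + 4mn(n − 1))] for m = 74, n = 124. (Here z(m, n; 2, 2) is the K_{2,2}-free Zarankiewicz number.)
z(74, 124; 2, 2) ≤ (1/2)[74 + √(74² + 4·74·124·123)] = (1/2)[74 + √4520068] = 1100.0226

Kővári–Sós–Turán: let r_1, ..., r_74 be the row sums and z = Σ r_i the total number of 1s. Each pair of columns can share at most one row with both entries 1 (else a 2×2 all-ones block appears), so Σ_i C(r_i, 2) ≤ C(124, 2) = 7626. By convexity Σ_i C(r_i, 2) ≥ 74·C(z/74, 2) = z(z − 74)/(2·74), giving z² − 74z − 74·124·123 ≤ 0 and hence z ≤ (1/2)[74 + √(5476 + 4·1128648)] = (1/2)[74 + √4520068] ≈ (1/2)(74 + 2126.0452) = 1100.0226.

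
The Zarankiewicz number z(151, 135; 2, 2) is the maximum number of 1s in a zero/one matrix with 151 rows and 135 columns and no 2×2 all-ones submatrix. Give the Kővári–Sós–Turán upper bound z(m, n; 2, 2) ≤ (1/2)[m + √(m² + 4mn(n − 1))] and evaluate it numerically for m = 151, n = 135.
z(151, 135; 2, 2) ≤ (1/2)[151 + √(151² + 4·151·135·134)] = (1/2)[151 + √10949161] = 1729.9758

Kővári–Sós–Turán: let r_1, ..., r_151 be the row sums and z = Σ r_i the total number of 1s. Each pair of columns can share at most one row with both entries 1 (else a 2×2 all-ones block appears), so Σ_i C(r_i, 2) ≤ C(135, 2) = 9045. By convexity Σ_i C(r_i, 2) ≥ 151·C(z/151, 2) = z(z − 151)/(2·151), giving z² − 151z − 151·135·134 ≤ 0 and hence z ≤ (1/2)[151 + √(22801 + 4·2731590)] = (1/2)[151 + √10949161] ≈ (1/2)(151 + 3308.9516) = 1729.9758.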